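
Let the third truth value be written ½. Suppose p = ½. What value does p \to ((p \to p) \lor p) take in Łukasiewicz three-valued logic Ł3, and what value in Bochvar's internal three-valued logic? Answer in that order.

In Łukasiewicz three-valued logic Ł3: p \to p = ½ \to ½ = T  [min(1, 1−½+½)]
(p \to p) \lor p = T \lor ½ = T
p \to ((p \to p) \lor p) = ½ \to T = T
In Bochvar's internal three-valued logic: p \to p = ½ \to ½ = ½  [any arg is the third value ⇒ result is the third value]
(p \to p) \lor p = ½ \lor ½ = ½
p \to ((p \to p) \lor p) = ½ \to ½ = ½
They differ because Łukasiewicz three-valued logic Ł3 and Bochvar's internal three-valued logic treat ½ differently under the binary connectives.

T; ½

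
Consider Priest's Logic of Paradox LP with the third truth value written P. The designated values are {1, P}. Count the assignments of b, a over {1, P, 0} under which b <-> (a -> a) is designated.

7

Of the 9 assignments, 7 give a value in {1, P}.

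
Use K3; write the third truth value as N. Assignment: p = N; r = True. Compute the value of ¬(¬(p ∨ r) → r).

False

p ∨ r = N ∨ True = True
¬(p ∨ r) = ¬True = False
¬(p ∨ r) → r = False → True = True
¬(¬(p ∨ r) → r) = ¬True = False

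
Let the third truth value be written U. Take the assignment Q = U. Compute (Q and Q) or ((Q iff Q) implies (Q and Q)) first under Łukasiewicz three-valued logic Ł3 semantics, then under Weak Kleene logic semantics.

U; U

In Łukasiewicz three-valued logic Ł3: Q and Q = U and U = U
Q iff Q = U iff U = true  [1 − |½−½|]
Q and Q = U and U = U
(Q iff Q) implies (Q and Q) = true implies U = U
(Q and Q) or ((Q iff Q) implies (Q and Q)) = U or U = U
In Weak Kleene logic: Q and Q = U and U = U
Q iff Q = U iff U = U
Q and Q = U and U = U
(Q iff Q) implies (Q and Q) = U implies U = U
(Q and Q) or ((Q iff Q) implies (Q and Q)) = U or U = U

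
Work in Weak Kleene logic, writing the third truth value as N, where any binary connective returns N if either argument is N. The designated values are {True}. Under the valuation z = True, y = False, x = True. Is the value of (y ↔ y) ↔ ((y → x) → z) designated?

Yes

y ↔ y = False ↔ False = True
y → x = False → True = True
(y → x) → z = True → True = True
(y ↔ y) ↔ ((y → x) → z) = True ↔ True = True
True ∈ {True}.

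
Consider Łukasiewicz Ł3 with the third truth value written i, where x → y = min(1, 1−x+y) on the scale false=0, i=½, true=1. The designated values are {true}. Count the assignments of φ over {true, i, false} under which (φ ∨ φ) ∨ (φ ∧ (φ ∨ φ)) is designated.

φ=true: true ✓
φ=i: i ·
φ=false: false ·

1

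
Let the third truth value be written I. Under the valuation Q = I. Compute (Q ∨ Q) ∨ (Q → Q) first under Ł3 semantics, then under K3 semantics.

⊤; I

In Ł3: Q ∨ Q = I ∨ I = I
Q → Q = I → I = ⊤
(Q ∨ Q) ∨ (Q → Q) = I ∨ ⊤ = ⊤
In K3: Q ∨ Q = I ∨ I = I
Q → Q = I → I = I
(Q ∨ Q) ∨ (Q → Q) = I ∨ I = I
They differ because Ł3 and K3 treat I differently under implication.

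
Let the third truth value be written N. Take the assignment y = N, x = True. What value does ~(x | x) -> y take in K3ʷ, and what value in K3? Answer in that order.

N; True

In K3ʷ: x | x = True | True = True
~(x | x) = ~True = False
~(x | x) -> y = False -> N = N  [any arg is the third value ⇒ result is the third value]
In K3: x | x = True | True = True
~(x | x) = ~True = False
~(x | x) -> y = False -> N = True  [~False | N]
They differ because K3ʷ and K3 treat N differently under the binary connectives.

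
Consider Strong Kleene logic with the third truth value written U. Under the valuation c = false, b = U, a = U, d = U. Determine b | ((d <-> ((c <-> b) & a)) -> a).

c <-> b = false <-> U = U
(c <-> b) & a = U & U = U
d <-> ((c <-> b) & a) = U <-> U = U
(d <-> ((c <-> b) & a)) -> a = U -> U = U
b | ((d <-> ((c <-> b) & a)) -> a) = U | U = U

U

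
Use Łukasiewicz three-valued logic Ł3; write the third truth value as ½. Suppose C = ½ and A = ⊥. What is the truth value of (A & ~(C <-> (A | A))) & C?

A | A = ⊥ | ⊥ = ⊥
C <-> (A | A) = ½ <-> ⊥ = ½
~(C <-> (A | A)) = ~½ = ½
A & ~(C <-> (A | A)) = ⊥ & ½ = ⊥
(A & ~(C <-> (A | A))) & C = ⊥ & ½ = ⊥

⊥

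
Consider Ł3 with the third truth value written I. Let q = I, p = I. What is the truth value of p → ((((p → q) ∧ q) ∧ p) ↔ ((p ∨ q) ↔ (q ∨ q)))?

p → q = I → I = True  [min(1, 1−½+½)]
(p → q) ∧ q = True ∧ I = I
((p → q) ∧ q) ∧ p = I ∧ I = I
p ∨ q = I ∨ I = I
q ∨ q = I ∨ I = I
(p ∨ q) ↔ (q ∨ q) = I ↔ I = True
(((p → q) ∧ q) ∧ p) ↔ ((p ∨ q) ↔ (q ∨ q)) = I ↔ True = I
p → ((((p → q) ∧ q) ∧ p) ↔ ((p ∨ q) ↔ (q ∨ q))) = I → I = True

True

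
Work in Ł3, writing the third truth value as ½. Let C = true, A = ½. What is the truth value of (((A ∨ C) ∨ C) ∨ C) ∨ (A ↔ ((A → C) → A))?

A ∨ C = ½ ∨ true = true
(A ∨ C) ∨ C = true ∨ true = true
((A ∨ C) ∨ C) ∨ C = true ∨ true = true
A → C = ½ → true = true  [min(1, 1−½+1)]
(A → C) → A = true → ½ = ½
A ↔ ((A → C) → A) = ½ ↔ ½ = true
(((A ∨ C) ∨ C) ∨ C) ∨ (A ↔ ((A → C) → A)) = true ∨ true = true

true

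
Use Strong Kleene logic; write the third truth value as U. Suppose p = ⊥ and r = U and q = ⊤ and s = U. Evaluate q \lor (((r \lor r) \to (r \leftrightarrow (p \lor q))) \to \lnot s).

⊤

r \lor r = U \lor U = U
p \lor q = ⊥ \lor ⊤ = ⊤
r \leftrightarrow (p \lor q) = U \leftrightarrow ⊤ = U
(r \lor r) \to (r \leftrightarrow (p \lor q)) = U \to U = U  [\lnot U \lor U]
\lnot s = \lnot U = U
((r \lor r) \to (r \leftrightarrow (p \lor q))) \to \lnot s = U \to U = U
q \lor (((r \lor r) \to (r \leftrightarrow (p \lor q))) \to \lnot s) = ⊤ \lor U = ⊤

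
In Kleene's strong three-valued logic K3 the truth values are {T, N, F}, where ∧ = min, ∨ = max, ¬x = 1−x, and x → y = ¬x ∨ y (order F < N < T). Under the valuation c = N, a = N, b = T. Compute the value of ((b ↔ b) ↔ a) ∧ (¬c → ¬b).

b ↔ b = T ↔ T = T
(b ↔ b) ↔ a = T ↔ N = N
¬c = ¬N = N
¬b = ¬T = F
¬c → ¬b = N → F = N
((b ↔ b) ↔ a) ∧ (¬c → ¬b) = N ∧ N = N

N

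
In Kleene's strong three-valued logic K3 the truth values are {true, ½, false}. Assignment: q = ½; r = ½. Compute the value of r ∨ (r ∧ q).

½

r ∧ q = ½ ∧ ½ = ½
r ∨ (r ∧ q) = ½ ∨ ½ = ½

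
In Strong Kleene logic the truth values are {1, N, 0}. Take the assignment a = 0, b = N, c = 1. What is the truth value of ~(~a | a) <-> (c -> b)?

N

~a = ~0 = 1
~a | a = 1 | 0 = 1
~(~a | a) = ~1 = 0
c -> b = 1 -> N = N
~(~a | a) <-> (c -> b) = 0 <-> N = N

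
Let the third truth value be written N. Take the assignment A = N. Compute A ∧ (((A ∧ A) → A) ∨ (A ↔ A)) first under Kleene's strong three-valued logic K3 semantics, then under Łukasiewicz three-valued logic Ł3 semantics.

N; N

In Kleene's strong three-valued logic K3: A ∧ A = N ∧ N = N
(A ∧ A) → A = N → N = N  [¬N ∨ N]
A ↔ A = N ↔ N = N
((A ∧ A) → A) ∨ (A ↔ A) = N ∨ N = N
A ∧ (((A ∧ A) → A) ∨ (A ↔ A)) = N ∧ N = N
In Łukasiewicz three-valued logic Ł3: A ∧ A = N ∧ N = N
(A ∧ A) → A = N → N = 1  [min(1, 1−½+½)]
A ↔ A = N ↔ N = 1
((A ∧ A) → A) ∨ (A ↔ A) = 1 ∨ 1 = 1
A ∧ (((A ∧ A) → A) ∨ (A ↔ A)) = N ∧ 1 = N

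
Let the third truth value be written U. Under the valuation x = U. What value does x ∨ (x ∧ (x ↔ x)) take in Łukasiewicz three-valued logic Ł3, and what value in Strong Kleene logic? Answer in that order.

U; U

In Łukasiewicz three-valued logic Ł3: x ↔ x = U ↔ U = True  [1 − |½−½|]
x ∧ (x ↔ x) = U ∧ True = U
x ∨ (x ∧ (x ↔ x)) = U ∨ U = U
In Strong Kleene logic: x ↔ x = U ↔ U = U
x ∧ (x ↔ x) = U ∧ U = U
x ∨ (x ∧ (x ↔ x)) = U ∨ U = U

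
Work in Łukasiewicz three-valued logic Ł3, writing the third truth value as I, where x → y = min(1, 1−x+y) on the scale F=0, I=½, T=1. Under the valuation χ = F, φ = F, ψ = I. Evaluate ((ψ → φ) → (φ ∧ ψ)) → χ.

I

ψ → φ = I → F = I  [min(1, 1−½+0)]
φ ∧ ψ = F ∧ I = F
(ψ → φ) → (φ ∧ ψ) = I → F = I
((ψ → φ) → (φ ∧ ψ)) → χ = I → F = I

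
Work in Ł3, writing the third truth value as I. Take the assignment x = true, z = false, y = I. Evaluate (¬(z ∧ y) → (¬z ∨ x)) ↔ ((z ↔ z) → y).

I

z ∧ y = false ∧ I = false
¬(z ∧ y) = ¬false = true
¬z = ¬false = true
¬z ∨ x = true ∨ true = true
¬(z ∧ y) → (¬z ∨ x) = true → true = true
z ↔ z = false ↔ false = true
(z ↔ z) → y = true → I = I  [min(1, 1−1+½)]
(¬(z ∧ y) → (¬z ∨ x)) ↔ ((z ↔ z) → y) = true ↔ I = I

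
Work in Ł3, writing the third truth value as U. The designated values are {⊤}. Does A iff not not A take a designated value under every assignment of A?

Yes

Every assignment of A over {⊤, U, ⊥} gives a value in {⊤}.
In particular, with A=U: A iff not not A = ⊤.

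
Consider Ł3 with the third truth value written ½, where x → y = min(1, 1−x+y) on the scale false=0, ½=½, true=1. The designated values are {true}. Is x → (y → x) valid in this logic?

Every assignment of x, y over {true, ½, false} gives a value in {true}.
In particular, with x=½, y=½: x → (y → x) = true.

Yes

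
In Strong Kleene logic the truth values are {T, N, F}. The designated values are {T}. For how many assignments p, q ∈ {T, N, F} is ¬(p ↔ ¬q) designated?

2

Designated under: (p=T, q=T); (p=F, q=F).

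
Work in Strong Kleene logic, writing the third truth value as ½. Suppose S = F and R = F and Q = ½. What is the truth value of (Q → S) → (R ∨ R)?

Q → S = ½ → F = ½  [¬½ ∨ F]
R ∨ R = F ∨ F = F
(Q → S) → (R ∨ R) = ½ → F = ½

½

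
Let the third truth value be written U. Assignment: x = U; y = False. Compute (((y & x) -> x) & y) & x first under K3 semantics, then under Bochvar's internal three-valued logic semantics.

False; U

In K3: y & x = False & U = False
(y & x) -> x = False -> U = True
((y & x) -> x) & y = True & False = False
(((y & x) -> x) & y) & x = False & U = False
In Bochvar's internal three-valued logic: y & x = False & U = U
(y & x) -> x = U -> U = U  [any arg is the third value ⇒ result is the third value]
((y & x) -> x) & y = U & False = U
(((y & x) -> x) & y) & x = U & U = U
They differ because K3 and Bochvar's internal three-valued logic treat U differently under the binary connectives.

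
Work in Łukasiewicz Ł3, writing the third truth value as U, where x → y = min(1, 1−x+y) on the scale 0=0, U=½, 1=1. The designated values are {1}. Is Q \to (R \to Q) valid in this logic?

Every assignment of Q, R over {1, U, 0} gives a value in {1}.
In particular, with Q=U, R=U: Q \to (R \to Q) = 1.

Yes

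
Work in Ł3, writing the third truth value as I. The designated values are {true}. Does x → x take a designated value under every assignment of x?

Every assignment of x over {true, I, false} gives a value in {true}.
In particular, with x=I: x → x = true.

Yes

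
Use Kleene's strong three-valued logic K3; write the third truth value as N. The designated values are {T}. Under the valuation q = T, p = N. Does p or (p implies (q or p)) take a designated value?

Yes

q or p = T or N = T
p implies (q or p) = N implies T = T
p or (p implies (q or p)) = N or T = T
T ∈ {T}.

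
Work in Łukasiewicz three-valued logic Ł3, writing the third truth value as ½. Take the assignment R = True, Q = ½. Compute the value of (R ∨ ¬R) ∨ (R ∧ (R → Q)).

True

¬R = ¬True = False
R ∨ ¬R = True ∨ False = True
R → Q = True → ½ = ½  [min(1, 1−1+½)]
R ∧ (R → Q) = True ∧ ½ = ½
(R ∨ ¬R) ∨ (R ∧ (R → Q)) = True ∨ ½ = True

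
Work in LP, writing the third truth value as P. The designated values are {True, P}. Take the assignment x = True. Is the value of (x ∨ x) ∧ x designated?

Yes

x ∨ x = True ∨ True = True
(x ∨ x) ∧ x = True ∧ True = True
True ∈ {True, P}.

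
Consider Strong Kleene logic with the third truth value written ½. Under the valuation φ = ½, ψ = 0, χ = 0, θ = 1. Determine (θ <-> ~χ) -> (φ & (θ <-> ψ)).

~χ = ~0 = 1
θ <-> ~χ = 1 <-> 1 = 1
θ <-> ψ = 1 <-> 0 = 0
φ & (θ <-> ψ) = ½ & 0 = 0
(θ <-> ~χ) -> (φ & (θ <-> ψ)) = 1 -> 0 = 0

0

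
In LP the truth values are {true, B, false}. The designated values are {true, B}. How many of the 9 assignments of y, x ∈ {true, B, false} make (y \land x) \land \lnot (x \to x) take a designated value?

Designated under: (y=true, x=B); (y=B, x=B).

2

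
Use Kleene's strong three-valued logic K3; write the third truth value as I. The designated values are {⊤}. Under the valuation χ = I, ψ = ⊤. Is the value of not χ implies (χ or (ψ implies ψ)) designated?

not χ = not I = I
ψ implies ψ = ⊤ implies ⊤ = ⊤
χ or (ψ implies ψ) = I or ⊤ = ⊤
not χ implies (χ or (ψ implies ψ)) = I implies ⊤ = ⊤  [not I or ⊤]
⊤ ∈ {⊤}.

Yes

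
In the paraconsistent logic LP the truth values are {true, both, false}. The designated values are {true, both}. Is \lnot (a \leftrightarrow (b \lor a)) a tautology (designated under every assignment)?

Countermodel: a=true, b=true gives false, which is not designated.

No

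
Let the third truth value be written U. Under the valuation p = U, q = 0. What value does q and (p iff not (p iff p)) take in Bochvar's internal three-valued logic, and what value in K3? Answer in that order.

In Bochvar's internal three-valued logic: p iff p = U iff U = U
not (p iff p) = not U = U
p iff not (p iff p) = U iff U = U
q and (p iff not (p iff p)) = 0 and U = U
In K3: p iff p = U iff U = U
not (p iff p) = not U = U
p iff not (p iff p) = U iff U = U
q and (p iff not (p iff p)) = 0 and U = 0
They differ because Bochvar's internal three-valued logic and K3 treat U differently under the binary connectives.

U; 0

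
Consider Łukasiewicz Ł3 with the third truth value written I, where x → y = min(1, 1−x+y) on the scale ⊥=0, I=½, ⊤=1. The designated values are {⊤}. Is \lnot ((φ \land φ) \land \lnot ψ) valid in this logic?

No

Countermodel: φ=⊤, ψ=I gives I, which is not designated.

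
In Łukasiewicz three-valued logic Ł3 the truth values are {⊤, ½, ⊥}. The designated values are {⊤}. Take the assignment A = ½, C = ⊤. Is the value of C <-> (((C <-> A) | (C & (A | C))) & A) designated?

C <-> A = ⊤ <-> ½ = ½
A | C = ½ | ⊤ = ⊤
C & (A | C) = ⊤ & ⊤ = ⊤
(C <-> A) | (C & (A | C)) = ½ | ⊤ = ⊤
((C <-> A) | (C & (A | C))) & A = ⊤ & ½ = ½
C <-> (((C <-> A) | (C & (A | C))) & A) = ⊤ <-> ½ = ½
½ ∉ {⊤}.

No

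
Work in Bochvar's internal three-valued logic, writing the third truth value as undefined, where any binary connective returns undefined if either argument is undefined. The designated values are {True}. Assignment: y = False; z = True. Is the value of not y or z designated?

Yes

not y = not False = True
not y or z = True or True = True
True ∈ {True}.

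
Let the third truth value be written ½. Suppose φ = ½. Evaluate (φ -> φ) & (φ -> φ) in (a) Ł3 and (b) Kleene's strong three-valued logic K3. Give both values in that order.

In Ł3: φ -> φ = ½ -> ½ = ⊤
φ -> φ = ½ -> ½ = ⊤
(φ -> φ) & (φ -> φ) = ⊤ & ⊤ = ⊤
In Kleene's strong three-valued logic K3: φ -> φ = ½ -> ½ = ½
φ -> φ = ½ -> ½ = ½
(φ -> φ) & (φ -> φ) = ½ & ½ = ½
They differ because Ł3 and Kleene's strong three-valued logic K3 treat ½ differently under implication.

⊤; ½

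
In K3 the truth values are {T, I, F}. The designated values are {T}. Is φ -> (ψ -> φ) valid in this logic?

Countermodel: φ=I, ψ=T gives I, which is not designated.

No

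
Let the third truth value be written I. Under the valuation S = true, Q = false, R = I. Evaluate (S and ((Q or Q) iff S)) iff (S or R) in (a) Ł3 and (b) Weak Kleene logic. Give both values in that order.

false; I

In Ł3: Q or Q = false or false = false
(Q or Q) iff S = false iff true = false
S and ((Q or Q) iff S) = true and false = false
S or R = true or I = true
(S and ((Q or Q) iff S)) iff (S or R) = false iff true = false
In Weak Kleene logic: Q or Q = false or false = false
(Q or Q) iff S = false iff true = false
S and ((Q or Q) iff S) = true and false = false
S or R = true or I = I
(S and ((Q or Q) iff S)) iff (S or R) = false iff I = I
They differ because Ł3 and Weak Kleene logic treat I differently under the binary connectives.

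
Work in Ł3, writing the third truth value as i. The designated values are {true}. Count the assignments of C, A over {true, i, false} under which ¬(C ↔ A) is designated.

Designated under: (C=true, A=false); (C=false, A=true).

2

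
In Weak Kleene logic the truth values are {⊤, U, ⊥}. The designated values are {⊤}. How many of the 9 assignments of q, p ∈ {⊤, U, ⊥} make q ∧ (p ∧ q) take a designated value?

1

Designated under: (q=⊤, p=⊤).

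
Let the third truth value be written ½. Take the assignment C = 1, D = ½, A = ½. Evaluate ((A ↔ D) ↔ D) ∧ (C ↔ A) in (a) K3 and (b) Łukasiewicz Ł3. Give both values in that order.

In K3: A ↔ D = ½ ↔ ½ = ½
(A ↔ D) ↔ D = ½ ↔ ½ = ½
C ↔ A = 1 ↔ ½ = ½
((A ↔ D) ↔ D) ∧ (C ↔ A) = ½ ∧ ½ = ½
In Łukasiewicz Ł3: A ↔ D = ½ ↔ ½ = 1  [1 − |½−½|]
(A ↔ D) ↔ D = 1 ↔ ½ = ½
C ↔ A = 1 ↔ ½ = ½
((A ↔ D) ↔ D) ∧ (C ↔ A) = ½ ∧ ½ = ½

½; ½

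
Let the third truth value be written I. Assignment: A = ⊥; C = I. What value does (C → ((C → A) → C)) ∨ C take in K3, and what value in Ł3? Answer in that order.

In K3: C → A = I → ⊥ = I
(C → A) → C = I → I = I
C → ((C → A) → C) = I → I = I
(C → ((C → A) → C)) ∨ C = I ∨ I = I
In Ł3: C → A = I → ⊥ = I  [min(1, 1−½+0)]
(C → A) → C = I → I = ⊤
C → ((C → A) → C) = I → ⊤ = ⊤
(C → ((C → A) → C)) ∨ C = ⊤ ∨ I = ⊤
They differ because K3 and Ł3 treat I differently under implication.

I; ⊤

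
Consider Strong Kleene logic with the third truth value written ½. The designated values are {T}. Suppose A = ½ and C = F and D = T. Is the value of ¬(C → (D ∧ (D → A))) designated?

No

D → A = T → ½ = ½  [¬T ∨ ½]
D ∧ (D → A) = T ∧ ½ = ½
C → (D ∧ (D → A)) = F → ½ = T
¬(C → (D ∧ (D → A))) = ¬T = F
F ∉ {T}.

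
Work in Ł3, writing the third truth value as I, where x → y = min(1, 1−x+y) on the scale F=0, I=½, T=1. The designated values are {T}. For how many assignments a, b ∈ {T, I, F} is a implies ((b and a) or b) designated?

Of the 9 assignments, 6 give a value in {T}.

6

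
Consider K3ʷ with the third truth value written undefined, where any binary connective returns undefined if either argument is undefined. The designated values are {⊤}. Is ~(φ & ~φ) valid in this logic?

Countermodel: φ=undefined gives undefined, which is not designated.

No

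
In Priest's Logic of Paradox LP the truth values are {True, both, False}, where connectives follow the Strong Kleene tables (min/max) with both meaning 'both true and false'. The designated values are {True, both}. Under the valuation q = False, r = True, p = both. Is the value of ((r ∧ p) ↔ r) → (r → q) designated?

Yes

r ∧ p = True ∧ both = both
(r ∧ p) ↔ r = both ↔ True = both
r → q = True → False = False
((r ∧ p) ↔ r) → (r → q) = both → False = both  [¬both ∨ False]
both ∈ {True, both}.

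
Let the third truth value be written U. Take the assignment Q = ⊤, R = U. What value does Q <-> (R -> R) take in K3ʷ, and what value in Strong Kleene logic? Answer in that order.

In K3ʷ: R -> R = U -> U = U  [any arg is the third value ⇒ result is the third value]
Q <-> (R -> R) = ⊤ <-> U = U
In Strong Kleene logic: R -> R = U -> U = U  [~U | U]
Q <-> (R -> R) = ⊤ <-> U = U

U; U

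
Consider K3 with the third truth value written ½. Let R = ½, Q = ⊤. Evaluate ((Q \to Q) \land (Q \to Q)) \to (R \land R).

Q \to Q = ⊤ \to ⊤ = ⊤
Q \to Q = ⊤ \to ⊤ = ⊤
(Q \to Q) \land (Q \to Q) = ⊤ \land ⊤ = ⊤
R \land R = ½ \land ½ = ½
((Q \to Q) \land (Q \to Q)) \to (R \land R) = ⊤ \to ½ = ½  [\lnot ⊤ \lor ½]

½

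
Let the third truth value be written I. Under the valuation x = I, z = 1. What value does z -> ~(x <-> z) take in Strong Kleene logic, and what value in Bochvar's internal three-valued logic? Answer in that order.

I; I

In Strong Kleene logic: x <-> z = I <-> 1 = I
~(x <-> z) = ~I = I
z -> ~(x <-> z) = 1 -> I = I  [~1 | I]
In Bochvar's internal three-valued logic: x <-> z = I <-> 1 = I
~(x <-> z) = ~I = I
z -> ~(x <-> z) = 1 -> I = I  [any arg is the third value ⇒ result is the third value]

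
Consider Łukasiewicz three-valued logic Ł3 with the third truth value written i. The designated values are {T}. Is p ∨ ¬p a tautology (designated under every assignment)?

Countermodel: p=i gives i, which is not designated.

No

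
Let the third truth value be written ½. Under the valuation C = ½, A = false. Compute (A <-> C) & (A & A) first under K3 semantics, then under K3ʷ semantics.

In K3: A <-> C = false <-> ½ = ½
A & A = false & false = false
(A <-> C) & (A & A) = ½ & false = false
In K3ʷ: A <-> C = false <-> ½ = ½
A & A = false & false = false
(A <-> C) & (A & A) = ½ & false = ½
They differ because K3 and K3ʷ treat ½ differently under the binary connectives.

false; ½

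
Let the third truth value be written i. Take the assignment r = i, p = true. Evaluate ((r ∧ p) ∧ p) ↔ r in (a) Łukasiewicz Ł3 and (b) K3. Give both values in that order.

true; i

In Łukasiewicz Ł3: r ∧ p = i ∧ true = i
(r ∧ p) ∧ p = i ∧ true = i
((r ∧ p) ∧ p) ↔ r = i ↔ i = true  [1 − |½−½|]
In K3: r ∧ p = i ∧ true = i
(r ∧ p) ∧ p = i ∧ true = i
((r ∧ p) ∧ p) ↔ r = i ↔ i = i
They differ because Łukasiewicz Ł3 and K3 treat i differently under implication.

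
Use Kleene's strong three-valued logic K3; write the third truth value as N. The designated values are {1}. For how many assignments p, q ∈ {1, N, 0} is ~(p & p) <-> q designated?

Designated under: (p=1, q=0); (p=0, q=1).

2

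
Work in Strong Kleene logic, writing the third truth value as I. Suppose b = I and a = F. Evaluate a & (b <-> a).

F

b <-> a = I <-> F = I
a & (b <-> a) = F & I = F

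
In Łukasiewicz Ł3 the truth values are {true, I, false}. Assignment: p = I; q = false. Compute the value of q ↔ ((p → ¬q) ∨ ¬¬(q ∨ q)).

false

¬q = ¬false = true
p → ¬q = I → true = true  [min(1, 1−½+1)]
q ∨ q = false ∨ false = false
¬(q ∨ q) = ¬false = true
¬¬(q ∨ q) = ¬true = false
(p → ¬q) ∨ ¬¬(q ∨ q) = true ∨ false = true
q ↔ ((p → ¬q) ∨ ¬¬(q ∨ q)) = false ↔ true = false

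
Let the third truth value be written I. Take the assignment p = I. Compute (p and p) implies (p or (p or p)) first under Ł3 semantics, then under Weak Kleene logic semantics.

true; I

In Ł3: p and p = I and I = I
p or p = I or I = I
p or (p or p) = I or I = I
(p and p) implies (p or (p or p)) = I implies I = true  [min(1, 1−½+½)]
In Weak Kleene logic: p and p = I and I = I
p or p = I or I = I
p or (p or p) = I or I = I
(p and p) implies (p or (p or p)) = I implies I = I
They differ because Ł3 and Weak Kleene logic treat I differently under the binary connectives.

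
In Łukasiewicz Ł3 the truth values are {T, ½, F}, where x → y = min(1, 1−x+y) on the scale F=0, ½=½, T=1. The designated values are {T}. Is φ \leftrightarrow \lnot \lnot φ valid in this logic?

Yes

Every assignment of φ over {T, ½, F} gives a value in {T}.
In particular, with φ=½: φ \leftrightarrow \lnot \lnot φ = T.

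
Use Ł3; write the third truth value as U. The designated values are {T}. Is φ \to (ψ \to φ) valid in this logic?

Yes

Every assignment of φ, ψ over {T, U, F} gives a value in {T}.
In particular, with φ=U, ψ=U: φ \to (ψ \to φ) = T.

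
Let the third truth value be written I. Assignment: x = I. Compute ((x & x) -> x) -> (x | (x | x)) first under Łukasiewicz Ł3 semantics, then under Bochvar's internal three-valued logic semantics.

In Łukasiewicz Ł3: x & x = I & I = I
(x & x) -> x = I -> I = ⊤
x | x = I | I = I
x | (x | x) = I | I = I
((x & x) -> x) -> (x | (x | x)) = ⊤ -> I = I
In Bochvar's internal three-valued logic: x & x = I & I = I
(x & x) -> x = I -> I = I  [any arg is the third value ⇒ result is the third value]
x | x = I | I = I
x | (x | x) = I | I = I
((x & x) -> x) -> (x | (x | x)) = I -> I = I

I; I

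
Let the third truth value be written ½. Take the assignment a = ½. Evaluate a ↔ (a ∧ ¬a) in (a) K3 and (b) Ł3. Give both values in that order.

In K3: ¬a = ¬½ = ½
a ∧ ¬a = ½ ∧ ½ = ½
a ↔ (a ∧ ¬a) = ½ ↔ ½ = ½
In Ł3: ¬a = ¬½ = ½
a ∧ ¬a = ½ ∧ ½ = ½
a ↔ (a ∧ ¬a) = ½ ↔ ½ = true  [1 − |½−½|]
They differ because K3 and Ł3 treat ½ differently under implication.

½; true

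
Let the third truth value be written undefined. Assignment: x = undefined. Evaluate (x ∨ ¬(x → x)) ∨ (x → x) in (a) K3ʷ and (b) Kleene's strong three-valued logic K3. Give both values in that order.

undefined; undefined

In K3ʷ: x → x = undefined → undefined = undefined  [any arg is the third value ⇒ result is the third value]
¬(x → x) = ¬undefined = undefined
x ∨ ¬(x → x) = undefined ∨ undefined = undefined
x → x = undefined → undefined = undefined
(x ∨ ¬(x → x)) ∨ (x → x) = undefined ∨ undefined = undefined
In Kleene's strong three-valued logic K3: x → x = undefined → undefined = undefined  [¬undefined ∨ undefined]
¬(x → x) = ¬undefined = undefined
x ∨ ¬(x → x) = undefined ∨ undefined = undefined
x → x = undefined → undefined = undefined
(x ∨ ¬(x → x)) ∨ (x → x) = undefined ∨ undefined = undefined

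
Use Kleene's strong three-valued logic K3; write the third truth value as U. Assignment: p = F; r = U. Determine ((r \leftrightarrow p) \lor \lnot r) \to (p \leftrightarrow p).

T

r \leftrightarrow p = U \leftrightarrow F = U
\lnot r = \lnot U = U
(r \leftrightarrow p) \lor \lnot r = U \lor U = U
p \leftrightarrow p = F \leftrightarrow F = T
((r \leftrightarrow p) \lor \lnot r) \to (p \leftrightarrow p) = U \to T = T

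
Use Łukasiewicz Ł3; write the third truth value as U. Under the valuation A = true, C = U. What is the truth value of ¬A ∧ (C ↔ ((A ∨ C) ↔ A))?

¬A = ¬true = false
A ∨ C = true ∨ U = true
(A ∨ C) ↔ A = true ↔ true = true
C ↔ ((A ∨ C) ↔ A) = U ↔ true = U  [1 − |½−1|]
¬A ∧ (C ↔ ((A ∨ C) ↔ A)) = false ∧ U = false

false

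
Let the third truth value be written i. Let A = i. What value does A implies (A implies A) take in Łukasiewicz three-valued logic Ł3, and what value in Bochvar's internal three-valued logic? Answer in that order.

In Łukasiewicz three-valued logic Ł3: A implies A = i implies i = T
A implies (A implies A) = i implies T = T
In Bochvar's internal three-valued logic: A implies A = i implies i = i  [any arg is the third value ⇒ result is the third value]
A implies (A implies A) = i implies i = i
They differ because Łukasiewicz three-valued logic Ł3 and Bochvar's internal three-valued logic treat i differently under the binary connectives.

T; i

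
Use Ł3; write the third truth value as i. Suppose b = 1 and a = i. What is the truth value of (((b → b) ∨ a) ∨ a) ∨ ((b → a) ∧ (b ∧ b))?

b → b = 1 → 1 = 1
(b → b) ∨ a = 1 ∨ i = 1
((b → b) ∨ a) ∨ a = 1 ∨ i = 1
b → a = 1 → i = i  [min(1, 1−1+½)]
b ∧ b = 1 ∧ 1 = 1
(b → a) ∧ (b ∧ b) = i ∧ 1 = i
(((b → b) ∨ a) ∨ a) ∨ ((b → a) ∧ (b ∧ b)) = 1 ∨ i = 1

1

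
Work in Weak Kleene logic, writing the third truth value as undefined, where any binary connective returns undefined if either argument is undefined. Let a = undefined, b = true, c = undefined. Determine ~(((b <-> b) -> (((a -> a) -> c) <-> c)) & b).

undefined

b <-> b = true <-> true = true
a -> a = undefined -> undefined = undefined  [any arg is the third value ⇒ result is the third value]
(a -> a) -> c = undefined -> undefined = undefined
((a -> a) -> c) <-> c = undefined <-> undefined = undefined
(b <-> b) -> (((a -> a) -> c) <-> c) = true -> undefined = undefined
((b <-> b) -> (((a -> a) -> c) <-> c)) & b = undefined & true = undefined
~(((b <-> b) -> (((a -> a) -> c) <-> c)) & b) = ~undefined = undefined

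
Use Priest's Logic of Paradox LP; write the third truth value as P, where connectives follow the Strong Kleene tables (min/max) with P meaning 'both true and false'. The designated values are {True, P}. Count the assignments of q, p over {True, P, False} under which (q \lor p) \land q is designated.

6

Of the 9 assignments, 6 give a value in {True, P}.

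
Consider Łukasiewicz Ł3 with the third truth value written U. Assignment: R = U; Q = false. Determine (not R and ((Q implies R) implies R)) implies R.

not R = not U = U
Q implies R = false implies U = true  [min(1, 1−0+½)]
(Q implies R) implies R = true implies U = U
not R and ((Q implies R) implies R) = U and U = U
(not R and ((Q implies R) implies R)) implies R = U implies U = true

true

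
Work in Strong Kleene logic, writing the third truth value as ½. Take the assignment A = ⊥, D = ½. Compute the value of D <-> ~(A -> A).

½

A -> A = ⊥ -> ⊥ = ⊤
~(A -> A) = ~⊤ = ⊥
D <-> ~(A -> A) = ½ <-> ⊥ = ½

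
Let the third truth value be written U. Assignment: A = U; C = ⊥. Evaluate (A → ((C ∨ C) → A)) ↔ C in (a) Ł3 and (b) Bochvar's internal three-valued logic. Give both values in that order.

⊥; U

In Ł3: C ∨ C = ⊥ ∨ ⊥ = ⊥
(C ∨ C) → A = ⊥ → U = ⊤  [min(1, 1−0+½)]
A → ((C ∨ C) → A) = U → ⊤ = ⊤
(A → ((C ∨ C) → A)) ↔ C = ⊤ ↔ ⊥ = ⊥
In Bochvar's internal three-valued logic: C ∨ C = ⊥ ∨ ⊥ = ⊥
(C ∨ C) → A = ⊥ → U = U
A → ((C ∨ C) → A) = U → U = U
(A → ((C ∨ C) → A)) ↔ C = U ↔ ⊥ = U
They differ because Ł3 and Bochvar's internal three-valued logic treat U differently under the binary connectives.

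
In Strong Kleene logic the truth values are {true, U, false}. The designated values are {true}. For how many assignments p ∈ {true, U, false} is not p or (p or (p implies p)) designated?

2

p=true: true ✓
p=U: U ·
p=false: true ✓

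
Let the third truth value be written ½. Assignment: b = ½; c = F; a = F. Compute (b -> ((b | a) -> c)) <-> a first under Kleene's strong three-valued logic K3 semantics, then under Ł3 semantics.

In Kleene's strong three-valued logic K3: b | a = ½ | F = ½
(b | a) -> c = ½ -> F = ½  [~½ | F]
b -> ((b | a) -> c) = ½ -> ½ = ½
(b -> ((b | a) -> c)) <-> a = ½ <-> F = ½
In Ł3: b | a = ½ | F = ½
(b | a) -> c = ½ -> F = ½  [min(1, 1−½+0)]
b -> ((b | a) -> c) = ½ -> ½ = T
(b -> ((b | a) -> c)) <-> a = T <-> F = F
They differ because Kleene's strong three-valued logic K3 and Ł3 treat ½ differently under implication.

½; F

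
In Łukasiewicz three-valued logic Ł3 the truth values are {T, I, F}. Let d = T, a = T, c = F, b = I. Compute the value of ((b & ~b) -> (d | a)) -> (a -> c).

F

~b = ~I = I
b & ~b = I & I = I
d | a = T | T = T
(b & ~b) -> (d | a) = I -> T = T  [min(1, 1−½+1)]
a -> c = T -> F = F
((b & ~b) -> (d | a)) -> (a -> c) = T -> F = F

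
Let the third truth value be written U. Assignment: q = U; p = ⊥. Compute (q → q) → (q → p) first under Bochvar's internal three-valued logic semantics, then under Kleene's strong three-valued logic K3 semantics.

In Bochvar's internal three-valued logic: q → q = U → U = U  [any arg is the third value ⇒ result is the third value]
q → p = U → ⊥ = U
(q → q) → (q → p) = U → U = U
In Kleene's strong three-valued logic K3: q → q = U → U = U  [¬U ∨ U]
q → p = U → ⊥ = U
(q → q) → (q → p) = U → U = U

U; U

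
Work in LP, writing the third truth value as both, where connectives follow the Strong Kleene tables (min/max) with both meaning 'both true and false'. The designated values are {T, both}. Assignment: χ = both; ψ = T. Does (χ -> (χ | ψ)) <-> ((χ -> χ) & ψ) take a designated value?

χ | ψ = both | T = T
χ -> (χ | ψ) = both -> T = T  [~both | T]
χ -> χ = both -> both = both
(χ -> χ) & ψ = both & T = both
(χ -> (χ | ψ)) <-> ((χ -> χ) & ψ) = T <-> both = both
both ∈ {T, both}.

Yes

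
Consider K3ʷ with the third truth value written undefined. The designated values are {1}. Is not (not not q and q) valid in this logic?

Countermodel: q=1 gives 0, which is not designated.

No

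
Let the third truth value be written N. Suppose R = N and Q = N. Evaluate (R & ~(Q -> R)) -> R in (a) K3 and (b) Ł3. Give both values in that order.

In K3: Q -> R = N -> N = N  [~N | N]
~(Q -> R) = ~N = N
R & ~(Q -> R) = N & N = N
(R & ~(Q -> R)) -> R = N -> N = N
In Ł3: Q -> R = N -> N = True
~(Q -> R) = ~True = False
R & ~(Q -> R) = N & False = False
(R & ~(Q -> R)) -> R = False -> N = True
They differ because K3 and Ł3 treat N differently under implication.

N; True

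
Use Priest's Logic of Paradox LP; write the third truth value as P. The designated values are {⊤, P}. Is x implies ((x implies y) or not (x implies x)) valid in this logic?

Countermodel: x=⊤, y=⊥ gives ⊥, which is not designated.

No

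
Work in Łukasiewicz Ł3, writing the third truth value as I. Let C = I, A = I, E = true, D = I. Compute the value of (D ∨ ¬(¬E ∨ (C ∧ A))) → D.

true

¬E = ¬true = false
C ∧ A = I ∧ I = I
¬E ∨ (C ∧ A) = false ∨ I = I
¬(¬E ∨ (C ∧ A)) = ¬I = I
D ∨ ¬(¬E ∨ (C ∧ A)) = I ∨ I = I
(D ∨ ¬(¬E ∨ (C ∧ A))) → D = I → I = true  [min(1, 1−½+½)]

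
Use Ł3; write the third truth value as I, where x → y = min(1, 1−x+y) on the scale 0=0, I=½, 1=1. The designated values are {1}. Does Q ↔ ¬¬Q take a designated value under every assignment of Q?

Every assignment of Q over {1, I, 0} gives a value in {1}.
In particular, with Q=I: Q ↔ ¬¬Q = 1.

Yes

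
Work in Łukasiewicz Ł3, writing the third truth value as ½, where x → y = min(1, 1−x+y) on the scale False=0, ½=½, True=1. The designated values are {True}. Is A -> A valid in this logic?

Yes

Every assignment of A over {True, ½, False} gives a value in {True}.
In particular, with A=½: A -> A = True.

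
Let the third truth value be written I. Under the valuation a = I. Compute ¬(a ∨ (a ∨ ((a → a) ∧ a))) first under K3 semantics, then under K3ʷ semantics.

In K3: a → a = I → I = I  [¬I ∨ I]
(a → a) ∧ a = I ∧ I = I
a ∨ ((a → a) ∧ a) = I ∨ I = I
a ∨ (a ∨ ((a → a) ∧ a)) = I ∨ I = I
¬(a ∨ (a ∨ ((a → a) ∧ a))) = ¬I = I
In K3ʷ: a → a = I → I = I  [any arg is the third value ⇒ result is the third value]
(a → a) ∧ a = I ∧ I = I
a ∨ ((a → a) ∧ a) = I ∨ I = I
a ∨ (a ∨ ((a → a) ∧ a)) = I ∨ I = I
¬(a ∨ (a ∨ ((a → a) ∧ a))) = ¬I = I

I; I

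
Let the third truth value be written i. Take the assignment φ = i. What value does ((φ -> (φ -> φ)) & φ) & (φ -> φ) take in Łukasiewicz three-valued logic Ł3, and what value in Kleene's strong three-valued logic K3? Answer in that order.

i; i

In Łukasiewicz three-valued logic Ł3: φ -> φ = i -> i = T  [min(1, 1−½+½)]
φ -> (φ -> φ) = i -> T = T
(φ -> (φ -> φ)) & φ = T & i = i
φ -> φ = i -> i = T
((φ -> (φ -> φ)) & φ) & (φ -> φ) = i & T = i
In Kleene's strong three-valued logic K3: φ -> φ = i -> i = i  [~i | i]
φ -> (φ -> φ) = i -> i = i
(φ -> (φ -> φ)) & φ = i & i = i
φ -> φ = i -> i = i
((φ -> (φ -> φ)) & φ) & (φ -> φ) = i & i = i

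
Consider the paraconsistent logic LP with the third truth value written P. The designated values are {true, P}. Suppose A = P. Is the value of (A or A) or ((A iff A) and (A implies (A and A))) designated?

Yes

A or A = P or P = P
A iff A = P iff P = P
A and A = P and P = P
A implies (A and A) = P implies P = P  [not P or P]
(A iff A) and (A implies (A and A)) = P and P = P
(A or A) or ((A iff A) and (A implies (A and A))) = P or P = P
P ∈ {true, P}.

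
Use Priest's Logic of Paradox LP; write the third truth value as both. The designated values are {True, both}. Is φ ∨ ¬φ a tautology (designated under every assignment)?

Yes

Every assignment of φ over {True, both, False} gives a value in {True, both}.
In particular, with φ=both: φ ∨ ¬φ = both.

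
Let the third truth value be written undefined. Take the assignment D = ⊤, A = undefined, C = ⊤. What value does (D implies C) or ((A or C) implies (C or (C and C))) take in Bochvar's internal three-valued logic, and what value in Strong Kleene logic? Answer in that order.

In Bochvar's internal three-valued logic: D implies C = ⊤ implies ⊤ = ⊤
A or C = undefined or ⊤ = undefined
C and C = ⊤ and ⊤ = ⊤
C or (C and C) = ⊤ or ⊤ = ⊤
(A or C) implies (C or (C and C)) = undefined implies ⊤ = undefined  [any arg is the third value ⇒ result is the third value]
(D implies C) or ((A or C) implies (C or (C and C))) = ⊤ or undefined = undefined
In Strong Kleene logic: D implies C = ⊤ implies ⊤ = ⊤
A or C = undefined or ⊤ = ⊤
C and C = ⊤ and ⊤ = ⊤
C or (C and C) = ⊤ or ⊤ = ⊤
(A or C) implies (C or (C and C)) = ⊤ implies ⊤ = ⊤
(D implies C) or ((A or C) implies (C or (C and C))) = ⊤ or ⊤ = ⊤
They differ because Bochvar's internal three-valued logic and Strong Kleene logic treat undefined differently under the binary connectives.

undefined; ⊤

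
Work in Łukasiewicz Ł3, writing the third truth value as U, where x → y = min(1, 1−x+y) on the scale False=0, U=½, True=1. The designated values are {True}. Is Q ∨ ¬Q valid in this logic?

Countermodel: Q=U gives U, which is not designated.

No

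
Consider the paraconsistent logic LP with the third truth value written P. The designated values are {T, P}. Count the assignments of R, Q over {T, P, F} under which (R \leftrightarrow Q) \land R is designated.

Of the 9 assignments, 5 give a value in {T, P}.

5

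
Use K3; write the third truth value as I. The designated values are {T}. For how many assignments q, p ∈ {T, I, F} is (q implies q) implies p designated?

3

Designated under: (q=T, p=T); (q=I, p=T); (q=F, p=T).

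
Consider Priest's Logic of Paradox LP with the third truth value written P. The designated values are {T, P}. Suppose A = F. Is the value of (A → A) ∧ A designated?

No

A → A = F → F = T
(A → A) ∧ A = T ∧ F = F
F ∉ {T, P}.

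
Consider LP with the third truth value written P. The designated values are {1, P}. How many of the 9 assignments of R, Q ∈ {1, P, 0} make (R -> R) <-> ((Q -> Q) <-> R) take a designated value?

7

Of the 9 assignments, 7 give a value in {1, P}.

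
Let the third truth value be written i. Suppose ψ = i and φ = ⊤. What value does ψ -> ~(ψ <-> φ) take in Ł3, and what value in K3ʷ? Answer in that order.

In Ł3: ψ <-> φ = i <-> ⊤ = i  [1 − |½−1|]
~(ψ <-> φ) = ~i = i
ψ -> ~(ψ <-> φ) = i -> i = ⊤
In K3ʷ: ψ <-> φ = i <-> ⊤ = i
~(ψ <-> φ) = ~i = i
ψ -> ~(ψ <-> φ) = i -> i = i
They differ because Ł3 and K3ʷ treat i differently under the binary connectives.

⊤; i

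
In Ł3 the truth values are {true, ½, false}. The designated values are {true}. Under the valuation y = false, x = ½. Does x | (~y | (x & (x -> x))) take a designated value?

Yes

~y = ~false = true
x -> x = ½ -> ½ = true  [min(1, 1−½+½)]
x & (x -> x) = ½ & true = ½
~y | (x & (x -> x)) = true | ½ = true
x | (~y | (x & (x -> x))) = ½ | true = true
true ∈ {true}.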